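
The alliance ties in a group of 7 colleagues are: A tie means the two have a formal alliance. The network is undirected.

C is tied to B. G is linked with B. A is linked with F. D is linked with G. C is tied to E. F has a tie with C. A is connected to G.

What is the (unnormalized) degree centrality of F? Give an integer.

F is directly tied to A and C. That is 2 neighbors, so the degree of F is 2.

2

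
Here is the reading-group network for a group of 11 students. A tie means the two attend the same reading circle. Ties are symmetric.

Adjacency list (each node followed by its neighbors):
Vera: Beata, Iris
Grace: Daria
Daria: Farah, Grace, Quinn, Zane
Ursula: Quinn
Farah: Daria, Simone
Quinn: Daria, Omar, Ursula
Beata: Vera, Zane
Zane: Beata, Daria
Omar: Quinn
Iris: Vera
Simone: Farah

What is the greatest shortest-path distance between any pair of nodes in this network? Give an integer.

Eccentricity of each node (its greatest distance to any other): Beata:4, Daria:4, Farah:5, Grace:5, Iris:6, Omar:6, Quinn:5, Simone:6, Ursula:6, Vera:5, Zane:3.
The maximum eccentricity is 6, realized for instance by the pair Simone–Iris via Simone – Farah – Daria – Zane – Beata – Vera – Iris. So the diameter is 6.

6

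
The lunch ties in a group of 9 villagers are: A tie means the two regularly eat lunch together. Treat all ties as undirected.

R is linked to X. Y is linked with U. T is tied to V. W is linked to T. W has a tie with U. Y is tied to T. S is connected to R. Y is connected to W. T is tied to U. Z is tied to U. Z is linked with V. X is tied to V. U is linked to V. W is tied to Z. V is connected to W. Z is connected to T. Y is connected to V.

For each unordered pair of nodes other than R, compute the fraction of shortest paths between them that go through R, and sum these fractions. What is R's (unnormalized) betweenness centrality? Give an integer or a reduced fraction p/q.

7

Pairs whose geodesics pass through R — S–X: 1; S–T: 1; S–Z: 1; S–U: 1; S–W: 1; S–V: 1; S–Y: 1.
All other pairs contribute 0.
Summing the contributions gives betweenness(R) = 7.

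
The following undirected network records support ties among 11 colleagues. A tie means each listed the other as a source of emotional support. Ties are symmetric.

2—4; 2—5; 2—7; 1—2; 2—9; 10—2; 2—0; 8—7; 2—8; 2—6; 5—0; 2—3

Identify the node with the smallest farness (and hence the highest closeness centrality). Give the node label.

Farness (sum of distances to all others) for each node — 0:18, 1:19, 2:10, 3:19, 4:19, 5:18, 6:19, 7:18, 8:18, 9:19, 10:19.
The smallest farness is 10, for 2, so 2 has the highest closeness.

2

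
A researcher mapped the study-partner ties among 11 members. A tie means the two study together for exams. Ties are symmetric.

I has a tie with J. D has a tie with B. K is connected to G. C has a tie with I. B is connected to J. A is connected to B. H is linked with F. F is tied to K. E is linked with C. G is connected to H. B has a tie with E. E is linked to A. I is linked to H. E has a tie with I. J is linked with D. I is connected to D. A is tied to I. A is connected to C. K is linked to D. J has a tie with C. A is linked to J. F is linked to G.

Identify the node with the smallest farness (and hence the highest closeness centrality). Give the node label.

I

Farness (sum of distances to all others) for each node — A:18, B:19, C:19, D:16, E:19, F:22, G:22, H:18, I:14, J:17, K:20.
The smallest farness is 14, for I, so I has the highest closeness.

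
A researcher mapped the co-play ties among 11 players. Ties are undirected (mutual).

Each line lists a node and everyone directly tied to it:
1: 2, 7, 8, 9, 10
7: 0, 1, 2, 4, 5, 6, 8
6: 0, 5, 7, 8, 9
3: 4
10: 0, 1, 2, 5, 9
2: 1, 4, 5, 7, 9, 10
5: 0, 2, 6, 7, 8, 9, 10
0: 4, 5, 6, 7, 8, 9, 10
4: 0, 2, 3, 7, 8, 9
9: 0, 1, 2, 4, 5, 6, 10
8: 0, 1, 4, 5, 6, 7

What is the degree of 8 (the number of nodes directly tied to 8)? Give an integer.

8 is directly tied to 0, 1, 4, 5, 6, and 7. That is 6 neighbors, so the degree of 8 is 6.

6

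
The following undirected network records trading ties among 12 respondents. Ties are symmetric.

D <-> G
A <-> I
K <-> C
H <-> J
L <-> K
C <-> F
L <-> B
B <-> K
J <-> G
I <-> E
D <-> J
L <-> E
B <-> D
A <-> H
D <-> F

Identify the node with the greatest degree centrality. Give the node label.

Degrees — A:2, B:3, C:2, D:4, E:2, F:2, G:2, H:2, I:2, J:3, K:3, L:3.
The maximum is 4, attained only by D.

D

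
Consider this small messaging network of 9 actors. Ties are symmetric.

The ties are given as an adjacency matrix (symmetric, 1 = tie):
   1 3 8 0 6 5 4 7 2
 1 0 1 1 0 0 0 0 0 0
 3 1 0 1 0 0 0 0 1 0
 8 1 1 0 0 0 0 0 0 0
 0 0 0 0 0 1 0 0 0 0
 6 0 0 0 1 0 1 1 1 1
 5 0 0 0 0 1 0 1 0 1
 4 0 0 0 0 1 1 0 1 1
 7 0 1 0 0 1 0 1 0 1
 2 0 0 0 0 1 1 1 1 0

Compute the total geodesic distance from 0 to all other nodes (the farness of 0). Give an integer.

20

Distances from 0: 1:4, 2:2, 3:3, 4:2, 5:2, 6:1, 7:2, 8:4.
Sum = 4 + 2 + 3 + 2 + 2 + 1 + 2 + 4 = 20.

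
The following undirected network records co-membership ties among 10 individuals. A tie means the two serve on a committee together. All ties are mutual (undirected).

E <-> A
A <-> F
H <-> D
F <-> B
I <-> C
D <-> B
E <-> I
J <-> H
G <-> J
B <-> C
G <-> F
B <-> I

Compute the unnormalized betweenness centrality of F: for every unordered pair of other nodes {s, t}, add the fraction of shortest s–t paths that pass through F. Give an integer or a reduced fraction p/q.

Pairs whose geodesics pass through F — H–A: 2/2; J–A: 1; J–E: 1; J–I: 1/2; J–C: 1/2; J–B: 1/2; G–A: 1; G–E: 1; G–I: 1; G–C: 1; G–B: 1; G–D: 1/2; A–C: 1/2; A–B: 1 … (+1 more pairs).
All other pairs contribute 0.
Summing the contributions gives betweenness(F) = 25/2.

25/2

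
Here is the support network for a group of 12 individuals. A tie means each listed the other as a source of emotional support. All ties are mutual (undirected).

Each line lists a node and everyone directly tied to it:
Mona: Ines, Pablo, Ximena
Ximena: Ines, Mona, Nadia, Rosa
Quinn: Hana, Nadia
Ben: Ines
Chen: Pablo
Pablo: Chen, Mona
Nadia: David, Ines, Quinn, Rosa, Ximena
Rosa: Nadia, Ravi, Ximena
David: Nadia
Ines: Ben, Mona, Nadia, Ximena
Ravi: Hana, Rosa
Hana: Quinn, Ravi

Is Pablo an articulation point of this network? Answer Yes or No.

Removing Pablo leaves {Ben, David, Hana, Ines, Mona, Nadia, Quinn, Ravi, Rosa, and Ximena} with no path to {Chen}, so the network splits into 2 components. Pablo is a cut vertex.

Yes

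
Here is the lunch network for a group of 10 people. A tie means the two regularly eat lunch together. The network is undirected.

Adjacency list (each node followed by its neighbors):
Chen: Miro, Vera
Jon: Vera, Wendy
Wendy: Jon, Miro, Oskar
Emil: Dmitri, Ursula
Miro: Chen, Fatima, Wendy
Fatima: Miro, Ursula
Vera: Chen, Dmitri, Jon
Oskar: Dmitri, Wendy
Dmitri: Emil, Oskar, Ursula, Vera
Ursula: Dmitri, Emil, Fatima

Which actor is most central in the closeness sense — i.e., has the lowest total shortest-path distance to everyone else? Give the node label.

Dmitri

Farness (sum of distances to all others) for each node — Chen:19, Dmitri:15, Emil:20, Fatima:19, Jon:19, Miro:17, Oskar:18, Ursula:18, Vera:16, Wendy:17.
The smallest farness is 15, for Dmitri, so Dmitri has the highest closeness.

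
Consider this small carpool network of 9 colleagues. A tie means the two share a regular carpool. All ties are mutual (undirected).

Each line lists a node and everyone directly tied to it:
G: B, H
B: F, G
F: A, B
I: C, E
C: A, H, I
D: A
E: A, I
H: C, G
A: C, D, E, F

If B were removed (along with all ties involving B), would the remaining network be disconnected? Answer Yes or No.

Even without B, every remaining node can still reach every other (the residual graph is connected), so B is not a cut vertex.

No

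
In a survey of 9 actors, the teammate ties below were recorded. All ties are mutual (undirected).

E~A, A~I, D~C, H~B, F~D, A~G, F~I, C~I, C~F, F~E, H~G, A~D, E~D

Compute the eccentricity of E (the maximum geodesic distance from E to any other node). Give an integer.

4

Distances from E: A:1, B:4, C:2, D:1, F:1, G:2, H:3, I:2.
The largest is 4 (to B), so the eccentricity of E is 4.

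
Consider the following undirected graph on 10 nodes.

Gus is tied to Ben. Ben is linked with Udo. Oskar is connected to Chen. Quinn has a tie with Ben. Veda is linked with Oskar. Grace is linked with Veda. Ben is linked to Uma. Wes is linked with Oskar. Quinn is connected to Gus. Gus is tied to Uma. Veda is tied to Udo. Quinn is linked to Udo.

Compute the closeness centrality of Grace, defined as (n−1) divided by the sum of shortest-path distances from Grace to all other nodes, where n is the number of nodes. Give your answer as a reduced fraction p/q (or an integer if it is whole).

Distances from Grace: Ben:3, Chen:3, Gus:4, Oskar:2, Quinn:3, Udo:2, Uma:4, Veda:1, Wes:3. Sum = 25.
n = 10, so closeness = 9/25.

9/25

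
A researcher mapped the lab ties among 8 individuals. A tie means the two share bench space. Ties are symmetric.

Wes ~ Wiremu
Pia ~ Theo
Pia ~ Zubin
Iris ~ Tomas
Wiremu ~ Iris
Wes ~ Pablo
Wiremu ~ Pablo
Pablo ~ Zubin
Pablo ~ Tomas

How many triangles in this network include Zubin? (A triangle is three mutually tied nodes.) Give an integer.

Zubin's neighbors are Pablo and Pia, but none of them are tied to each other, so no triangle contains Zubin.

0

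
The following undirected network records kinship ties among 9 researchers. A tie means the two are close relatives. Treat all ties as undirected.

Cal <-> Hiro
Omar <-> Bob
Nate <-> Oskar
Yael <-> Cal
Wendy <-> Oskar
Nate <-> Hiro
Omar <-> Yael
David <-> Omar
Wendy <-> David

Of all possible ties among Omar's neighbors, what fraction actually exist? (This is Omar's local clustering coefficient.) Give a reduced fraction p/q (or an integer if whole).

Omar's neighbors: Bob, David, and Yael (k = 3).
Possible neighbor pairs: C(3,2) = 3. Edges among them: none → e = 0.
Clustering(Omar) = 0/3 = 0.

0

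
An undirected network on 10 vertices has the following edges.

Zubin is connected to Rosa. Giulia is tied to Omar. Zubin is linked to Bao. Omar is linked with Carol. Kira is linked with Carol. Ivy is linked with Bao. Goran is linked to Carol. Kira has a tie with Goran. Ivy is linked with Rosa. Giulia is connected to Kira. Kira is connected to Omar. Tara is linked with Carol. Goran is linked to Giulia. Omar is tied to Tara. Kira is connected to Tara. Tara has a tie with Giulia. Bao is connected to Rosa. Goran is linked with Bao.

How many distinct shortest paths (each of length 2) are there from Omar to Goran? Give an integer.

The shortest distance is 2. The length-2 paths are: Omar–Kira–Goran; Omar–Giulia–Goran; Omar–Carol–Goran.
That gives 3 distinct shortest paths.

3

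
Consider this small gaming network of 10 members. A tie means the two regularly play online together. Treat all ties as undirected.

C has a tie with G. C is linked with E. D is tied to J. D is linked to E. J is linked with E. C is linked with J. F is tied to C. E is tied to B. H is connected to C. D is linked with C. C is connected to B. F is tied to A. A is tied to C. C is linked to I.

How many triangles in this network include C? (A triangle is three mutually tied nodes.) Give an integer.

C's neighbors: A, B, D, E, F, G, H, I, and J.
Neighbor pairs that are themselves tied: C–A–F; C–B–E; C–D–E; C–D–J; C–E–J. Each forms one triangle with C, for 5 in total.

5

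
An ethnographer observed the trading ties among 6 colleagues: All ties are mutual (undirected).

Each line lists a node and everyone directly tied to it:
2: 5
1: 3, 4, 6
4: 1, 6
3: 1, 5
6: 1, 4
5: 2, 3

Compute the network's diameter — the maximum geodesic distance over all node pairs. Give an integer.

4

Eccentricity of each node (its greatest distance to any other): 1:3, 2:4, 3:2, 4:4, 5:3, 6:4.
The maximum eccentricity is 4, realized for instance by the pair 2–4 via 2 – 5 – 3 – 1 – 4. So the diameter is 4.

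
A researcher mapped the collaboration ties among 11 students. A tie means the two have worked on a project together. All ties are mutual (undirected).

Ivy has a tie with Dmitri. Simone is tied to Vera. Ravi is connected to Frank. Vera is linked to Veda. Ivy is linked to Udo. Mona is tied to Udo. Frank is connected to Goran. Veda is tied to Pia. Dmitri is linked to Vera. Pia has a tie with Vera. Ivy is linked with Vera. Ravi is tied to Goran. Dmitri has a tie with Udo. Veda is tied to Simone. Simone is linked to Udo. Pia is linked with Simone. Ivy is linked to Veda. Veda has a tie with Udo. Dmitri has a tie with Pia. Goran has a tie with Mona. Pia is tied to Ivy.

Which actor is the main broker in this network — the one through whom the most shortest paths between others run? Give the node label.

Udo

Unnormalized betweenness of each node: Dmitri:5/2, Frank:0, Goran:16, Ivy:11/4, Mona:21, Pia:5/6, Ravi:0, Simone:5/2, Udo:149/6, Veda:11/4, Vera:5/6.
Udo has the largest value, 149/6, making it the main broker — the node through which the most shortest paths run.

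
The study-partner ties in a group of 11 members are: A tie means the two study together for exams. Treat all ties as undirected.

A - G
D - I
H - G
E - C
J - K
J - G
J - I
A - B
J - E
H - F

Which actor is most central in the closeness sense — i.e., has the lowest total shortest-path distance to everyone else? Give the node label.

J

Farness (sum of distances to all others) for each node — A:26, B:35, C:34, D:34, E:25, F:35, G:19, H:26, I:25, J:18, K:27.
The smallest farness is 18, for J, so J has the highest closeness.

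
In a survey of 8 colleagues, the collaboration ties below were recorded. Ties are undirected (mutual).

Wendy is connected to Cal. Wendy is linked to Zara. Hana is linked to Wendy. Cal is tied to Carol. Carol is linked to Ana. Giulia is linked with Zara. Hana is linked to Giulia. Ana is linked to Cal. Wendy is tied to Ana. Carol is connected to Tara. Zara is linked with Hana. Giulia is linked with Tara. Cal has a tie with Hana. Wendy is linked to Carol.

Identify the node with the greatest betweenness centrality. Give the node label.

Unnormalized betweenness of each node: Ana:0, Cal:5/4, Carol:13/4, Giulia:2, Hana:5/2, Tara:5/4, Wendy:4, Zara:3/4.
Wendy has the largest value, 4, making it the main broker — the node through which the most shortest paths run.

Wendy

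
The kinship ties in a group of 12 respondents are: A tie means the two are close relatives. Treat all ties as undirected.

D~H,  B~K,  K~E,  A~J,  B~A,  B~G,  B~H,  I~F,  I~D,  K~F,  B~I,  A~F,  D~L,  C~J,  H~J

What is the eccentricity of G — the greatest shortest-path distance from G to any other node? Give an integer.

4

Distances from G: A:2, B:1, C:4, D:3, E:3, F:3, H:2, I:2, J:3, K:2, L:4.
The largest is 4 (to C and L), so the eccentricity of G is 4.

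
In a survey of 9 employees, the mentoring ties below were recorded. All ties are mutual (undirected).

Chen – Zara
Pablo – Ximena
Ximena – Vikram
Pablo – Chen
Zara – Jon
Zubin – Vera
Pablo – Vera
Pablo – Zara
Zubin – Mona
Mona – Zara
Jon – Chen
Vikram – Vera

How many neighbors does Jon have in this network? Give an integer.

Jon is directly tied to Chen and Zara. That is 2 neighbors, so the degree of Jon is 2.

2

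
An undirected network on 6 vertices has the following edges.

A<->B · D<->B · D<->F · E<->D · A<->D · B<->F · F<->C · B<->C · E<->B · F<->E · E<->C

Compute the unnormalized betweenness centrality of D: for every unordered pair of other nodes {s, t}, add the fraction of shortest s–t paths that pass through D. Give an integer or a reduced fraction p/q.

Pairs whose geodesics pass through D — A–E: 1/2; A–F: 1/2.
All other pairs contribute 0.
Summing the contributions gives betweenness(D) = 1.

1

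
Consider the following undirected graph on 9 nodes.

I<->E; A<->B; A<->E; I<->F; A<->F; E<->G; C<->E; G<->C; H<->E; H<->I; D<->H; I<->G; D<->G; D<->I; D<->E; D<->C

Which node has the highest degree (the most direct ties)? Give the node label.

Degrees — A:3, B:1, C:3, D:5, E:6, F:2, G:4, H:3, I:5.
The maximum is 6, attained only by E.

E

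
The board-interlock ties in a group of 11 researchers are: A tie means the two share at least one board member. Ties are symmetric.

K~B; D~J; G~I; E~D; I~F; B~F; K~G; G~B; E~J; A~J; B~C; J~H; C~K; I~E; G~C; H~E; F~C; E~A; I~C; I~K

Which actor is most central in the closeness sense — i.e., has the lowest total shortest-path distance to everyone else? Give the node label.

I

Farness (sum of distances to all others) for each node — A:24, B:25, C:19, D:24, E:16, F:21, G:20, H:24, I:15, J:22, K:20.
The smallest farness is 15, for I, so I has the highest closeness.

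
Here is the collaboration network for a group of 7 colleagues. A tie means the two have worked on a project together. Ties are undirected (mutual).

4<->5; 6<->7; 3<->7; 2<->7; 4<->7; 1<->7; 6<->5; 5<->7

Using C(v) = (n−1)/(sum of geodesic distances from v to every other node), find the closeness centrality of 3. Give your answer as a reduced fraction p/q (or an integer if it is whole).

6/11

Distances from 3: 1:2, 2:2, 4:2, 5:2, 6:2, 7:1. Sum = 11.
n = 7, so closeness = 6/11.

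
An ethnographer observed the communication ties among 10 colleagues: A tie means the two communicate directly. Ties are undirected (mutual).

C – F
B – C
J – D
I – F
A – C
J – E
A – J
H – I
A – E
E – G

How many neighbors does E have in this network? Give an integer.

E is directly tied to A, G, and J. That is 3 neighbors, so the degree of E is 3.

3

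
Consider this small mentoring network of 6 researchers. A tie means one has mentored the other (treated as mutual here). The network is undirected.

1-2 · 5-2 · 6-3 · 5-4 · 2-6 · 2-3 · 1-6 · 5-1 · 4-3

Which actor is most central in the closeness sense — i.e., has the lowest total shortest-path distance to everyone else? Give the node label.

Farness (sum of distances to all others) for each node — 1:7, 2:6, 3:7, 4:8, 5:7, 6:7.
The smallest farness is 6, for 2, so 2 has the highest closeness.

2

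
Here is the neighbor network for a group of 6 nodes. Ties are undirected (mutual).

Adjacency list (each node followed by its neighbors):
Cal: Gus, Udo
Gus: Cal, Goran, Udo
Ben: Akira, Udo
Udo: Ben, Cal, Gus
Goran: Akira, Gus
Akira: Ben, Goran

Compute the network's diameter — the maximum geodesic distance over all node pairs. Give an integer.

3

Eccentricity of each node (its greatest distance to any other): Akira:3, Ben:2, Cal:3, Goran:2, Gus:2, Udo:2.
The maximum eccentricity is 3, realized for instance by the pair Akira–Cal via Akira – Goran – Gus – Cal. So the diameter is 3.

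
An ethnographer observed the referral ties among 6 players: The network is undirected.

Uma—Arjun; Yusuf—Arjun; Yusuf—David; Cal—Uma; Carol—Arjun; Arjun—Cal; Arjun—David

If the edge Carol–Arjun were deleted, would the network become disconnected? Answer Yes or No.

Without the Carol–Arjun edge there is no alternate route between Carol and Arjun, so the network disconnects. It is a bridge.

Yes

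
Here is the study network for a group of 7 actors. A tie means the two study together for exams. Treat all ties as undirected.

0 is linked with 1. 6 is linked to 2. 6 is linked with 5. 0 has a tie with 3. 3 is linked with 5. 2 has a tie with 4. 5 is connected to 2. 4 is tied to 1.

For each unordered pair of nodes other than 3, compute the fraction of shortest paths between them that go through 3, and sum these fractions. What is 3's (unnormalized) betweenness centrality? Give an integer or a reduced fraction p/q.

Pairs whose geodesics pass through 3 — 6–0: 1; 5–0: 1; 5–1: 1/2; 0–2: 1/2.
All other pairs contribute 0.
Summing the contributions gives betweenness(3) = 3.

3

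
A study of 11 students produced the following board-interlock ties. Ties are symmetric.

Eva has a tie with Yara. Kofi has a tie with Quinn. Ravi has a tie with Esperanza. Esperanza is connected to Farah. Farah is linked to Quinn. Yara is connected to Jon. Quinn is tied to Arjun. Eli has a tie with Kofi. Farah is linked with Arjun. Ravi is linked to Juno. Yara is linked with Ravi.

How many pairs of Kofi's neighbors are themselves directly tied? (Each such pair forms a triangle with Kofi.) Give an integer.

Kofi's neighbors are Eli and Quinn, but none of them are tied to each other, so no triangle contains Kofi.

0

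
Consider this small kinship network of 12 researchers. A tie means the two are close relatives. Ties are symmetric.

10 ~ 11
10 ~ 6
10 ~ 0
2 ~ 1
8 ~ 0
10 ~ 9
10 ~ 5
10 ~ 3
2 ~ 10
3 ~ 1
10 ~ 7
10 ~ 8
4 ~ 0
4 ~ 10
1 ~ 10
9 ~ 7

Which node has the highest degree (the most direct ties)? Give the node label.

10

Degrees — 0:3, 1:3, 2:2, 3:2, 4:2, 5:1, 6:1, 7:2, 8:2, 9:2, 10:11, 11:1.
The maximum is 11, attained only by 10.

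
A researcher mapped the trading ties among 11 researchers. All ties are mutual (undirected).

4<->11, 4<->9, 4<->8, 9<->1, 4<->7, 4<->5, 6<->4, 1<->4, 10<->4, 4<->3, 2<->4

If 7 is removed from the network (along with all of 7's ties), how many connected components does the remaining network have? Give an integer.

7's neighbors (4) remain reachable from one another through other ties, so the rest of the network stays in one piece.

1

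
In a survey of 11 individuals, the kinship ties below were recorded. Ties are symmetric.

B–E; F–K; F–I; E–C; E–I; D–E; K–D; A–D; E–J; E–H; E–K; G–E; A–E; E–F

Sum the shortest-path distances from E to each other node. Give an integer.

10

Distances from E: A:1, B:1, C:1, D:1, F:1, G:1, H:1, I:1, J:1, K:1.
Sum = 1 + 1 + 1 + 1 + 1 + 1 + 1 + 1 + 1 + 1 = 10.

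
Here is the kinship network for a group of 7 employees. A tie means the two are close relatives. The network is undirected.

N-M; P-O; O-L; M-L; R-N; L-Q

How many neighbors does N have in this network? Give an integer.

N is directly tied to M and R. That is 2 neighbors, so the degree of N is 2.

2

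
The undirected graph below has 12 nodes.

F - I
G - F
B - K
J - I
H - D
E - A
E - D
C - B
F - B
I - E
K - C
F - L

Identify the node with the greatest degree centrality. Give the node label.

F

Degrees — A:1, B:3, C:2, D:2, E:3, F:4, G:1, H:1, I:3, J:1, K:2, L:1.
The maximum is 4, attained only by F.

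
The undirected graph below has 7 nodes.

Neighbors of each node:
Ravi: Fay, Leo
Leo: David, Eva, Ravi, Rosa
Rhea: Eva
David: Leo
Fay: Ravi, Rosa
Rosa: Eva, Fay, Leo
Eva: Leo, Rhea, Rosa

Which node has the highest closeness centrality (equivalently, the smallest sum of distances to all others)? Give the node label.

Leo

Farness (sum of distances to all others) for each node — David:13, Eva:9, Fay:12, Leo:8, Ravi:11, Rhea:14, Rosa:9.
The smallest farness is 8, for Leo, so Leo has the highest closeness.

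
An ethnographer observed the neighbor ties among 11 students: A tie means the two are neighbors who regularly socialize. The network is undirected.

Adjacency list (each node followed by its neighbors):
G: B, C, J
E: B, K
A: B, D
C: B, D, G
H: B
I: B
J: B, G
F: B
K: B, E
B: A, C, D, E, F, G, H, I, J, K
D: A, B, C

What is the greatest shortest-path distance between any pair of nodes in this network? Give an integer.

Eccentricity of each node (its greatest distance to any other): A:2, B:1, C:2, D:2, E:2, F:2, G:2, H:2, I:2, J:2, K:2.
The maximum eccentricity is 2, realized for instance by the pair D–I via D – B – I. So the diameter is 2.

2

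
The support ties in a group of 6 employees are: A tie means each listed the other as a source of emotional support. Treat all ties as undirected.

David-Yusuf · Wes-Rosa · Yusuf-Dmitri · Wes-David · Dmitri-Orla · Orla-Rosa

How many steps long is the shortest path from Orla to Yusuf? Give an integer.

2

One shortest route is Orla – Dmitri – Yusuf, which uses 2 edges, and Orla and Yusuf are not directly tied, so nothing shorter exists. So d(Orla,Yusuf) = 2.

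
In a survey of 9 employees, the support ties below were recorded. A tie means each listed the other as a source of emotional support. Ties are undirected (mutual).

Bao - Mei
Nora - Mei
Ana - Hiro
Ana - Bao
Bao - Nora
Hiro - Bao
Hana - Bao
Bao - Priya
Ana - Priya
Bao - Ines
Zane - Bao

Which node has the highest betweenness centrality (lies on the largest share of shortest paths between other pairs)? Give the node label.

Unnormalized betweenness of each node: Ana:1/2, Bao:49/2, Hana:0, Hiro:0, Ines:0, Mei:0, Nora:0, Priya:0, Zane:0.
Bao has the largest value, 49/2, making it the main broker — the node through which the most shortest paths run.

Bao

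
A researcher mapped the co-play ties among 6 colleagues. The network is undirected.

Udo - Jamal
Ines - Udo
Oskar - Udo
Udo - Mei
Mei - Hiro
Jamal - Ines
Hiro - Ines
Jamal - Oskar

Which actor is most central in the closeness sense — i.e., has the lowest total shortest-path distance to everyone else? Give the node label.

Farness (sum of distances to all others) for each node — Hiro:9, Ines:7, Jamal:7, Mei:8, Oskar:9, Udo:6.
The smallest farness is 6, for Udo, so Udo has the highest closeness.

Udo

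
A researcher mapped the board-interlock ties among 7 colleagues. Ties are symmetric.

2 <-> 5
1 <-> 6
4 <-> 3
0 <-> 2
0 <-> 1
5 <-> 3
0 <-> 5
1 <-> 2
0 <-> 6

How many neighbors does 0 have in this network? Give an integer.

0 is directly tied to 1, 2, 5, and 6. That is 4 neighbors, so the degree of 0 is 4.

4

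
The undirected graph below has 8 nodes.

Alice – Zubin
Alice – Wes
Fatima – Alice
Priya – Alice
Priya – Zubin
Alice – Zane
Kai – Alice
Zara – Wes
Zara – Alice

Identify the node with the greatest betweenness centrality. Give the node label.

Alice

Unnormalized betweenness of each node: Alice:19, Fatima:0, Kai:0, Priya:0, Wes:0, Zane:0, Zara:0, Zubin:0.
Alice has the largest value, 19, making it the main broker — the node through which the most shortest paths run.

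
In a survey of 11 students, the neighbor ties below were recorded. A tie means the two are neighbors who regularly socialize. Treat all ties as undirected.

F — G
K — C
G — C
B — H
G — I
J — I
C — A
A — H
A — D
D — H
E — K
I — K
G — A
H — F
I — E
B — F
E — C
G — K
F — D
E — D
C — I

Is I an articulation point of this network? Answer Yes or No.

Removing I leaves {A, B, C, D, E, F, G, H, and K} with no path to {J}, so the network splits into 2 components. I is a cut vertex.

Yes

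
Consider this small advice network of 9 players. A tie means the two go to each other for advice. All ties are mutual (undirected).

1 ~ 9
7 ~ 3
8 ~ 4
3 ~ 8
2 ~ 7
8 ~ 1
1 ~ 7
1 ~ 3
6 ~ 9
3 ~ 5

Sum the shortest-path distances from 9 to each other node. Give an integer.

17

Distances from 9: 1:1, 2:3, 3:2, 4:3, 5:3, 6:1, 7:2, 8:2.
Sum = 1 + 3 + 2 + 3 + 3 + 1 + 2 + 2 = 17.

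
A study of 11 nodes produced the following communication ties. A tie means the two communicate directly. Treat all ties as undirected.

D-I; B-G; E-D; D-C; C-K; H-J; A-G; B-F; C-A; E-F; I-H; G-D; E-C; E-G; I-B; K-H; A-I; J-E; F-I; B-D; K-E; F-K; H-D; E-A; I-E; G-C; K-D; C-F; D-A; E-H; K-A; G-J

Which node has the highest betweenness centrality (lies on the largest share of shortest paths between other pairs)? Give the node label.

E

Unnormalized betweenness of each node: A:19/20, B:47/60, C:31/30, D:227/60, E:379/60, F:23/15, G:13/4, H:23/15, I:127/60, J:1/3, K:41/30.
E has the largest value, 379/60, making it the main broker — the node through which the most shortest paths run.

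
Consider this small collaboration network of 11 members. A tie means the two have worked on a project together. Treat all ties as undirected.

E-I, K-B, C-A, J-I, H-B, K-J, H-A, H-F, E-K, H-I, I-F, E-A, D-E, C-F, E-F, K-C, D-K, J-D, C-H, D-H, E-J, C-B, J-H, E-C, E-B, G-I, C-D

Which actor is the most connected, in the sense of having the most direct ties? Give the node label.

E

Degrees — A:3, B:4, C:7, D:5, E:8, F:4, G:1, H:7, I:5, J:5, K:5.
The maximum is 8, attained only by E.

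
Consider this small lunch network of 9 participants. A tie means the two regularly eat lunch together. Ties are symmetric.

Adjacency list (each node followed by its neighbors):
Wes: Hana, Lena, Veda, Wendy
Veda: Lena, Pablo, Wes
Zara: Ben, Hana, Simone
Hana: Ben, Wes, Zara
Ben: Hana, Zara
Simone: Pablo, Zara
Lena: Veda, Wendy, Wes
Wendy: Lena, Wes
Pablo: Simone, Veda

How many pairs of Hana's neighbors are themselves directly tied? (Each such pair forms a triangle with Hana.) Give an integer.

1

Hana's neighbors: Ben, Wes, and Zara.
Neighbor pairs that are themselves tied: Hana–Ben–Zara. Each forms one triangle with Hana, for 1 in total.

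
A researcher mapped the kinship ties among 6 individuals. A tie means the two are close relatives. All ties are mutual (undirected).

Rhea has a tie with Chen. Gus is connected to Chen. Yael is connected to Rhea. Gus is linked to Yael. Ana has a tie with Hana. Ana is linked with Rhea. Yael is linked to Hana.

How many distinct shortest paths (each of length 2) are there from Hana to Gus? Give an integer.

1

The shortest distance is 2, and the only length-2 path is Hana–Yael–Gus. So there is exactly 1 shortest path.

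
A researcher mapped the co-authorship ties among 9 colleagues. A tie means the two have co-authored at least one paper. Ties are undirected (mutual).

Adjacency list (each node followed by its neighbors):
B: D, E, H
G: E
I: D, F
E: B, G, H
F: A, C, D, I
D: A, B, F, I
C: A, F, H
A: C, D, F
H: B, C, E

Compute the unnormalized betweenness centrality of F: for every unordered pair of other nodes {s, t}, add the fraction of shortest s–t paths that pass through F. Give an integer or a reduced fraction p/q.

Pairs whose geodesics pass through F — H–I: 1/2; A–I: 1/2; I–C: 1; C–D: 1/2.
All other pairs contribute 0.
Summing the contributions gives betweenness(F) = 5/2.

5/2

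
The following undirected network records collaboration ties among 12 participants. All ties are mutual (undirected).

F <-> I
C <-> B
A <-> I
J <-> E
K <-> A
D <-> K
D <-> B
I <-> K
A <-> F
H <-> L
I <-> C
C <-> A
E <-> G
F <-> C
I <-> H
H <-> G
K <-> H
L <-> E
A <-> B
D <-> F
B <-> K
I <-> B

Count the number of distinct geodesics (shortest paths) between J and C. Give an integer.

The shortest distance is 5. The length-5 paths are: J–E–L–H–I–C; J–E–G–H–I–C.
That gives 2 distinct shortest paths.

2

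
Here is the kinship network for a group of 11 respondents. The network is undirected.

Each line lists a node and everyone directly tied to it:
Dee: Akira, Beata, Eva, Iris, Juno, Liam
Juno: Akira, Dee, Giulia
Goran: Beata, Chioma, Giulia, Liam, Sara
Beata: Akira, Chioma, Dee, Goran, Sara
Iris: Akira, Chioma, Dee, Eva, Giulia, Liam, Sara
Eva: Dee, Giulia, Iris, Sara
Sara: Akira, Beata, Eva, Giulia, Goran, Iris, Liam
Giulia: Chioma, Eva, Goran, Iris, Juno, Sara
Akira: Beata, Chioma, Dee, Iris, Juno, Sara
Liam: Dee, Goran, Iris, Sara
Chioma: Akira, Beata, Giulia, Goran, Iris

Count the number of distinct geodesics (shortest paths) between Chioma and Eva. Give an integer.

2

The shortest distance is 2. The length-2 paths are: Chioma–Iris–Eva; Chioma–Giulia–Eva.
That gives 2 distinct shortest paths.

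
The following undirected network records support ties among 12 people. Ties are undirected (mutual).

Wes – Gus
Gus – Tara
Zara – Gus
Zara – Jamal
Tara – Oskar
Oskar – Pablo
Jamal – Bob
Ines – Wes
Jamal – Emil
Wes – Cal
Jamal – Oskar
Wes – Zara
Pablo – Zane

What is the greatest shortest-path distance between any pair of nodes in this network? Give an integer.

6

Eccentricity of each node (its greatest distance to any other): Bob:4, Cal:6, Emil:4, Gus:4, Ines:6, Jamal:3, Oskar:4, Pablo:5, Tara:3, Wes:5, Zane:6, Zara:4.
The maximum eccentricity is 6, realized for instance by the pair Ines–Zane via Ines – Wes – Zara – Jamal – Oskar – Pablo – Zane. So the diameter is 6.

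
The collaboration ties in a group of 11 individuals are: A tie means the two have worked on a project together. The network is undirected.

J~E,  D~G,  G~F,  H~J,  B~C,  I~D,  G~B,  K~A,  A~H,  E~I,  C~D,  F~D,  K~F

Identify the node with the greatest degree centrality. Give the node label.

Degrees — A:2, B:2, C:2, D:4, E:2, F:3, G:3, H:2, I:2, J:2, K:2.
The maximum is 4, attained only by D.

D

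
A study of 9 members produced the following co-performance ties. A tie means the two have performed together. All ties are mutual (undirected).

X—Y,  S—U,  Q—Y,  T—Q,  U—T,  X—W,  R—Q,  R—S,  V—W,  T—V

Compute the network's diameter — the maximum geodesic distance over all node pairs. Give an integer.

Eccentricity of each node (its greatest distance to any other): Q:3, R:4, S:4, T:3, U:4, V:3, W:4, X:4, Y:3.
The maximum eccentricity is 4, realized for instance by the pair X–S via X – Y – Q – R – S. So the diameter is 4.

4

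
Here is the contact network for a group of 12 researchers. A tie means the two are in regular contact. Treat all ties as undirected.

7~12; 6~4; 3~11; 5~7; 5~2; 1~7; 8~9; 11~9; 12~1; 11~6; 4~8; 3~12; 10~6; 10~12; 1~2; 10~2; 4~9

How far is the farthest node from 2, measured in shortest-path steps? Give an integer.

Distances from 2: 1:1, 3:3, 4:3, 5:1, 6:2, 7:2, 8:4, 9:4, 10:1, 11:3, 12:2.
The largest is 4 (to 8 and 9), so the eccentricity of 2 is 4.

4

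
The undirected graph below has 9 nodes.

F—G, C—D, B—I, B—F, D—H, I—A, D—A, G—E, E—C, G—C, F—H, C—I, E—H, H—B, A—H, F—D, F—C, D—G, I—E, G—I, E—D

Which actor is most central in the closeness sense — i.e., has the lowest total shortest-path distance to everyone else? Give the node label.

Farness (sum of distances to all others) for each node — A:13, B:13, C:11, D:10, E:11, F:11, G:11, H:11, I:11.
The smallest farness is 10, for D, so D has the highest closeness.

D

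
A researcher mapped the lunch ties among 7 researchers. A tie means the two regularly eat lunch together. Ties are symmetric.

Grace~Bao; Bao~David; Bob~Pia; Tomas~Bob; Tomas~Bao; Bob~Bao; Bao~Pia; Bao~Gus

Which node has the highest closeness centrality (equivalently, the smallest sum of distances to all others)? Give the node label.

Farness (sum of distances to all others) for each node — Bao:6, Bob:9, David:11, Grace:11, Gus:11, Pia:10, Tomas:10.
The smallest farness is 6, for Bao, so Bao has the highest closeness.

Bao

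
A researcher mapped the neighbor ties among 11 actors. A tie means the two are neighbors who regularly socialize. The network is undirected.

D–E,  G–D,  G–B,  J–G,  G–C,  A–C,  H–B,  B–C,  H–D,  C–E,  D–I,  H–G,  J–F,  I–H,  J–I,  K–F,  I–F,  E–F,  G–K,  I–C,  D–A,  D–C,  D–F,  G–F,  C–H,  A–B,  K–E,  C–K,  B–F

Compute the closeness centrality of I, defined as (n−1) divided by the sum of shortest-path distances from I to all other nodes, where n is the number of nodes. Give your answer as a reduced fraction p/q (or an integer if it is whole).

Distances from I: A:2, B:2, C:1, D:1, E:2, F:1, G:2, H:1, J:1, K:2. Sum = 15.
n = 11, so closeness = 10/15 = 2/3.

2/3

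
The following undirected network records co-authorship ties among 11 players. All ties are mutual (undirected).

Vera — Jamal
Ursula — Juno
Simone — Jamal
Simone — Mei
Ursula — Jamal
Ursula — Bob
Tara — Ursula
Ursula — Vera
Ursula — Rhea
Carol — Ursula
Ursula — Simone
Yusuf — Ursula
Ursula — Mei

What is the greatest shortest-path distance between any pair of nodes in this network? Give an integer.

Eccentricity of each node (its greatest distance to any other): Bob:2, Carol:2, Jamal:2, Juno:2, Mei:2, Rhea:2, Simone:2, Tara:2, Ursula:1, Vera:2, Yusuf:2.
The maximum eccentricity is 2, realized for instance by the pair Juno–Bob via Juno – Ursula – Bob. So the diameter is 2.

2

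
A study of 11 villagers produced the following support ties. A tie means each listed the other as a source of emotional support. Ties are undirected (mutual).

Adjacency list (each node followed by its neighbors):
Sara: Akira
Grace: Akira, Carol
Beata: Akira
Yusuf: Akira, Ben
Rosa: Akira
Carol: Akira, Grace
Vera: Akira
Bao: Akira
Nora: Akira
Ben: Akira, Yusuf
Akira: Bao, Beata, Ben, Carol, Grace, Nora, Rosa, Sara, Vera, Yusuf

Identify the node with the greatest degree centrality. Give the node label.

Akira

Degrees — Akira:10, Bao:1, Beata:1, Ben:2, Carol:2, Grace:2, Nora:1, Rosa:1, Sara:1, Vera:1, Yusuf:2.
The maximum is 10, attained only by Akira.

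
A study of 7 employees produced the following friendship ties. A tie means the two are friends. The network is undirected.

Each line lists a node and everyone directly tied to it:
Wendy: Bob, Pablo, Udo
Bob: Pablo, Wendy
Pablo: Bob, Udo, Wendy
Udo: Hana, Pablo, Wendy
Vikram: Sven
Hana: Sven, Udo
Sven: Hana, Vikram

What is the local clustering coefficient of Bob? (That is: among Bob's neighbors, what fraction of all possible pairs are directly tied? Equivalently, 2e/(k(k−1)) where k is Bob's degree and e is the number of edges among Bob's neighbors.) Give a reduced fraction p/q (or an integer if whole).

Bob's neighbors: Pablo and Wendy (k = 2).
Possible neighbor pairs: C(2,2) = 1. Edges among them: Pablo–Wendy → e = 1.
Clustering(Bob) = 1/1.

1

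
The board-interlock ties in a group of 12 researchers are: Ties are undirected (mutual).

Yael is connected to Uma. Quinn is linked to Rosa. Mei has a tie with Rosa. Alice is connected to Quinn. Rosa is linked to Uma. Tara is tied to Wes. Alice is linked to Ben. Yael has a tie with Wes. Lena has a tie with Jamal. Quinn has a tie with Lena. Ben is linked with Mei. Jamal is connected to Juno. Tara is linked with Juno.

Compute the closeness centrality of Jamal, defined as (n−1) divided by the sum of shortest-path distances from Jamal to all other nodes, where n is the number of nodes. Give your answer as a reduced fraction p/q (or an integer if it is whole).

Distances from Jamal: Alice:3, Ben:4, Juno:1, Lena:1, Mei:4, Quinn:2, Rosa:3, Tara:2, Uma:4, Wes:3, Yael:4. Sum = 31.
n = 12, so closeness = 11/31.

11/31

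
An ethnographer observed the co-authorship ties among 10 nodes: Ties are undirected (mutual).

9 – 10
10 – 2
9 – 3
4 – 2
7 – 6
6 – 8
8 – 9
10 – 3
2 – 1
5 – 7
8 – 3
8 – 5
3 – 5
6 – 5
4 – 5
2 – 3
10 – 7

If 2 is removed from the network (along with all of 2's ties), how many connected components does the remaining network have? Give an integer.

Without 2, the remaining ties split the others into: {3, 4, 5, 6, 7, 8, 9, 10}; {1}.
That's 2 separate components.

2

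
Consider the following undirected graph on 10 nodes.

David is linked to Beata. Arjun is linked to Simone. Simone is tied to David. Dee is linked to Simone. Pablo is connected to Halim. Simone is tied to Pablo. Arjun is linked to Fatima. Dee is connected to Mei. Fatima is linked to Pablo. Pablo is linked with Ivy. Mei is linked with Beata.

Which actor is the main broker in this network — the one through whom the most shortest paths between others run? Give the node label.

Unnormalized betweenness of each node: Arjun:5/2, Beata:1, David:6, Dee:6, Fatima:3/2, Halim:0, Ivy:0, Mei:1, Pablo:35/2, Simone:45/2.
Simone has the largest value, 45/2, making it the main broker — the node through which the most shortest paths run.

Simone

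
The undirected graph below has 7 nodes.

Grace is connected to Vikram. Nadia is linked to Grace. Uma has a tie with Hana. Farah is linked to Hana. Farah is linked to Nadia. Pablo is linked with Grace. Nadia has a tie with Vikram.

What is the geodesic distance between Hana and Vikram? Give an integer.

One shortest route is Hana – Farah – Nadia – Vikram, which uses 3 edges, and at distance 2 from Hana we only reach {Nadia}, which does not include Vikram. So d(Hana,Vikram) = 3.

3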